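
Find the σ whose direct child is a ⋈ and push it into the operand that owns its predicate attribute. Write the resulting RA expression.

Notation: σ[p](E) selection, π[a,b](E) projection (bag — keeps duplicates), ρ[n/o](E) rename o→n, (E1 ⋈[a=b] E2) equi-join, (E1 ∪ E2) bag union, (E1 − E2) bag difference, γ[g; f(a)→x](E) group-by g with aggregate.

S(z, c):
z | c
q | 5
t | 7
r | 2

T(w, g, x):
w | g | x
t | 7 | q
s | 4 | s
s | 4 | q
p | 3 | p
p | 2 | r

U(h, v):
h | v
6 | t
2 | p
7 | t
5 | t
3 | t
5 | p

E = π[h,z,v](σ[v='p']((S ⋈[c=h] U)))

σ filters on v, owned by the right side.
E' = π[h,z,v]((S ⋈[c=h] σ[v='p'](U)))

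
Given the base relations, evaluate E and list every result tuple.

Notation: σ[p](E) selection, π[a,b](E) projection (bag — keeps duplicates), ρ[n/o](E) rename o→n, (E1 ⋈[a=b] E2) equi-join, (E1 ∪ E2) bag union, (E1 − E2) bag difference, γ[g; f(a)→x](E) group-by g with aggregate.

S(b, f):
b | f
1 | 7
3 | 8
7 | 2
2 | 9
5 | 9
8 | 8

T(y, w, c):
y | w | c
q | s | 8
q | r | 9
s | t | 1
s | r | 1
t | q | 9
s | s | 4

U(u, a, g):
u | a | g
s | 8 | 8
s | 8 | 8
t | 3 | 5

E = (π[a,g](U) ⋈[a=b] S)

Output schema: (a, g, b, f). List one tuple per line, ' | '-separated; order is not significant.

Subexpression sizes:
  U → 3
  π[a,g](U) → 3
  S → 6
  (π[a,g](U) ⋈[a=b] S) → 3

== RESULT ==
a | g | b | f
3 | 5 | 3 | 8
8 | 8 | 8 | 8
8 | 8 | 8 | 8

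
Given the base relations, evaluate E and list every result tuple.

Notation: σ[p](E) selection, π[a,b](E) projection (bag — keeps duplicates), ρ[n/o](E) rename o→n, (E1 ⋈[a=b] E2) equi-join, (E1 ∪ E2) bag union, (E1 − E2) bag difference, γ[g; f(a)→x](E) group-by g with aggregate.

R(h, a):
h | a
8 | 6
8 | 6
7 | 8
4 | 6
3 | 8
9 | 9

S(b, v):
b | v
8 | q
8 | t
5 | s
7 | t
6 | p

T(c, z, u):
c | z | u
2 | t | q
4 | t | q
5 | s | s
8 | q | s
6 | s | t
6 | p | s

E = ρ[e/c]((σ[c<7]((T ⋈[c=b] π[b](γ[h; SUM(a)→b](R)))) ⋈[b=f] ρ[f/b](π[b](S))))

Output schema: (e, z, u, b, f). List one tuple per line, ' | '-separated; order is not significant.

Stepwise |·|:
  T → 6
  R → 6
  γ[h; SUM(a)→b](R) → 5
  π[b](γ[h; SUM(a)→b](R)) → 5
  (T ⋈[c=b] π[b](γ[h; SUM(a)→b](R))) → 4
  σ[c<7]((T ⋈[c=b] π[b](γ[h; SUM(a)→b](R)))) → 2
  S → 5
  π[b](S) → 5
  ρ[f/b](π[b](S)) → 5
  (σ[c<7]((T ⋈[c=b] π[b](γ[h; SUM(a)→b](R)))) ⋈[b=f] ρ[f/b](π[b](S))) → 2
  ρ[e/c]((σ[c<7]((T ⋈[c=b] π[b](γ[h; SUM(a)→b](R)))) ⋈[b=f] ρ[f/b](π[b](S)))) → 2

== RESULT ==
e | z | u | b | f
6 | p | s | 6 | 6
6 | s | t | 6 | 6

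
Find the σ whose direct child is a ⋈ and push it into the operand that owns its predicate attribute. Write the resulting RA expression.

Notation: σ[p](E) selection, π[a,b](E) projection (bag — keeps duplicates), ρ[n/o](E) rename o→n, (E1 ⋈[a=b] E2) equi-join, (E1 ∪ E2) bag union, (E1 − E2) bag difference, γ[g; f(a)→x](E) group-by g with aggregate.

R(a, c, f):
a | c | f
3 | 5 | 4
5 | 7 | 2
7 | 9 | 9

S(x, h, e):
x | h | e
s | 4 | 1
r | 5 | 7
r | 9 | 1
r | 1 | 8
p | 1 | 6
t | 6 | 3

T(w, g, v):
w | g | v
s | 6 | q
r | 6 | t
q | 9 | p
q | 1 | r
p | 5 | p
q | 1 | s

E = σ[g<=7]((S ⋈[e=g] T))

σ filters on g, owned by the right side.
E' = (S ⋈[e=g] σ[g<=7](T))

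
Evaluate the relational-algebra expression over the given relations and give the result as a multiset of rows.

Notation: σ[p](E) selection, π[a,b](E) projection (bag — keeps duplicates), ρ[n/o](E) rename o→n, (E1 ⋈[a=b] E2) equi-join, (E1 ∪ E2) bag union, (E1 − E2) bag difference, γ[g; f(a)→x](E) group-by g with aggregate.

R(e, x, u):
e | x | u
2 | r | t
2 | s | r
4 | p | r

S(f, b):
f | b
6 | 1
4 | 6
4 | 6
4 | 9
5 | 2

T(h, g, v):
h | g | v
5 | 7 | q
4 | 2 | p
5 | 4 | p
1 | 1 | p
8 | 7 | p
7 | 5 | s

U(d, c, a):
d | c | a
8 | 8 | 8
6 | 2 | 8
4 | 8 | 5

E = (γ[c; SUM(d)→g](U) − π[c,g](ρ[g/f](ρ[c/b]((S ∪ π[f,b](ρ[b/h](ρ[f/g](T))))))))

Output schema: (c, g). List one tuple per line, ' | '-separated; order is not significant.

Per-node cardinality:
  U → 3
  γ[c; SUM(d)→g](U) → 2
  S → 5
  T → 6
  ρ[f/g](T) → 6
  ρ[b/h](ρ[f/g](T)) → 6
  π[f,b](ρ[b/h](ρ[f/g](T))) → 6
  (S ∪ π[f,b](ρ[b/h](ρ[f/g](T)))) → 11
  ρ[c/b]((S ∪ π[f,b](ρ[b/h](ρ[f/g](T))))) → 11
  ρ[g/f](ρ[c/b]((S ∪ π[f,b](ρ[b/h](ρ[f/g](T)))))) → 11
  π[c,g](ρ[g/f](ρ[c/b]((S ∪ π[f,b](ρ[b/h](ρ[f/g](T))))))) → 11
  (γ[c; SUM(d)→g](U) − π[c,g](ρ[g/f](ρ[c/b]((S ∪ π[f,b](ρ[b/h](ρ[f/g](T)))))))) → 2

== RESULT ==
c | g
2 | 6
8 | 12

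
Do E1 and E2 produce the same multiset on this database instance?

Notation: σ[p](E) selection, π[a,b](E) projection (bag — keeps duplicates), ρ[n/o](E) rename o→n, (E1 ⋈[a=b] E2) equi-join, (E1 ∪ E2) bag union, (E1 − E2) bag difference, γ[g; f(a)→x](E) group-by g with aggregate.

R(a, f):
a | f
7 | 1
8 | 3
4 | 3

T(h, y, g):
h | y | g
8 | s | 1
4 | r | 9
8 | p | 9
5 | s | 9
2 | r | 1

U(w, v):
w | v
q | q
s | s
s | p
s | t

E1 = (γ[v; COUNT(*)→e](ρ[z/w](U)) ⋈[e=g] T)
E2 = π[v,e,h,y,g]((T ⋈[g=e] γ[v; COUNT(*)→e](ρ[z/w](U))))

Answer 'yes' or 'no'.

E1 row counts bottom-up:
  U → 4
  ρ[z/w](U) → 4
  γ[v; COUNT(*)→e](ρ[z/w](U)) → 4
  T → 5
  (γ[v; COUNT(*)→e](ρ[z/w](U)) ⋈[e=g] T) → 8
E2 row counts bottom-up:
  T → 5
  U → 4
  ρ[z/w](U) → 4
  γ[v; COUNT(*)→e](ρ[z/w](U)) → 4
  (T ⋈[g=e] γ[v; COUNT(*)→e](ρ[z/w](U))) → 8
  π[v,e,h,y,g]((T ⋈[g=e] γ[v; COUNT(*)→e](ρ[z/w](U)))) → 8

E1 and E2 produce the same multiset:
v | e | h | y | g
p | 1 | 2 | r | 1
p | 1 | 8 | s | 1
q | 1 | 2 | r | 1
q | 1 | 8 | s | 1
s | 1 | 2 | r | 1
s | 1 | 8 | s | 1
t | 1 | 2 | r | 1
t | 1 | 8 | s | 1

yes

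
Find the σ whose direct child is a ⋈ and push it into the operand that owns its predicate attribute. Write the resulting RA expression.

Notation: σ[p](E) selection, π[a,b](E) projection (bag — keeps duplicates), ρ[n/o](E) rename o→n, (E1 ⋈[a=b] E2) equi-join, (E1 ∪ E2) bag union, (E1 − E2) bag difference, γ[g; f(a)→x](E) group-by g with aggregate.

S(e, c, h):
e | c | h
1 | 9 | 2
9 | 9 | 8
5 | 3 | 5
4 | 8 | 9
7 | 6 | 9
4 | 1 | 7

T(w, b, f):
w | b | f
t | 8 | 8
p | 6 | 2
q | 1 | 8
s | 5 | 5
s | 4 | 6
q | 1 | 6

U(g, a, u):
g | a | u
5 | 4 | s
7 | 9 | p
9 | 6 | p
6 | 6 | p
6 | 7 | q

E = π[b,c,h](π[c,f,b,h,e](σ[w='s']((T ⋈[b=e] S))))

σ filters on w, owned by the left side.
E' = π[b,c,h](π[c,f,b,h,e]((σ[w='s'](T) ⋈[b=e] S)))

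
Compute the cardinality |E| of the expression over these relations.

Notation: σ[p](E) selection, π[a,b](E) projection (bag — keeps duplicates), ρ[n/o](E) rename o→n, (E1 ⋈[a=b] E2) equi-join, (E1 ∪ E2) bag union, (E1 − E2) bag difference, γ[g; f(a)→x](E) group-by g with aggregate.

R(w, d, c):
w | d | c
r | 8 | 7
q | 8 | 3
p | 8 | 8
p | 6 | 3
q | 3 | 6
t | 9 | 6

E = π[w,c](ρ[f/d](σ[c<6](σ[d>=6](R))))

Subexpression sizes:
  R → 6
  σ[d>=6](R) → 5
  σ[c<6](σ[d>=6](R)) → 2
  ρ[f/d](σ[c<6](σ[d>=6](R))) → 2
  π[w,c](ρ[f/d](σ[c<6](σ[d>=6](R)))) → 2

|E| = 2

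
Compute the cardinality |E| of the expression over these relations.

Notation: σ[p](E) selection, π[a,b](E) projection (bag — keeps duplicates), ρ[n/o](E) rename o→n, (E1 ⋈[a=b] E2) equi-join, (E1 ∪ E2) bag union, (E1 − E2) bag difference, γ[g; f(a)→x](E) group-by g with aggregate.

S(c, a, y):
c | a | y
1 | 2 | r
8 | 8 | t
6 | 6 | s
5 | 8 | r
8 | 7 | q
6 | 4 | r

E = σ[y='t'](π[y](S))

Row counts bottom-up:
  S → 6
  π[y](S) → 6
  σ[y='t'](π[y](S)) → 1

|E| = 1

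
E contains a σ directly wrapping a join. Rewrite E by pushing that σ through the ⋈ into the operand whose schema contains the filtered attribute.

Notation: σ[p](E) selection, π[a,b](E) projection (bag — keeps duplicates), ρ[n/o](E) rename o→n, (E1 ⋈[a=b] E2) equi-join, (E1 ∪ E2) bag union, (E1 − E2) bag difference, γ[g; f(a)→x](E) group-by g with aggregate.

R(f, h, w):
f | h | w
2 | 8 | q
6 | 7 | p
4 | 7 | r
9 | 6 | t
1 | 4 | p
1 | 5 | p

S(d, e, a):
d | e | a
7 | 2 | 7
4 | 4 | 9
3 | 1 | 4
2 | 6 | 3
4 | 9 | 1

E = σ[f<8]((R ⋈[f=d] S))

σ filters on f, owned by the left side.
E' = (σ[f<8](R) ⋈[f=d] S)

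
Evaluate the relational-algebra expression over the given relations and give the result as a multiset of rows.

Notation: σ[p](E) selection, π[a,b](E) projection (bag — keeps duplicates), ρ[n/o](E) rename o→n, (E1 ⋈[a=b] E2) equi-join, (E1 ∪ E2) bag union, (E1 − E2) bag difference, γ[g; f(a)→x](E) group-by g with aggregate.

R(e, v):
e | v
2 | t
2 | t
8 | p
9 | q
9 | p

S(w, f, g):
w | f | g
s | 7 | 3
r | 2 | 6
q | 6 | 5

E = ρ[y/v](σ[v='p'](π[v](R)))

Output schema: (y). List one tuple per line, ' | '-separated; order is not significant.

Subexpression sizes:
  R → 5
  π[v](R) → 5
  σ[v='p'](π[v](R)) → 2
  ρ[y/v](σ[v='p'](π[v](R))) → 2

== RESULT ==
y
p
p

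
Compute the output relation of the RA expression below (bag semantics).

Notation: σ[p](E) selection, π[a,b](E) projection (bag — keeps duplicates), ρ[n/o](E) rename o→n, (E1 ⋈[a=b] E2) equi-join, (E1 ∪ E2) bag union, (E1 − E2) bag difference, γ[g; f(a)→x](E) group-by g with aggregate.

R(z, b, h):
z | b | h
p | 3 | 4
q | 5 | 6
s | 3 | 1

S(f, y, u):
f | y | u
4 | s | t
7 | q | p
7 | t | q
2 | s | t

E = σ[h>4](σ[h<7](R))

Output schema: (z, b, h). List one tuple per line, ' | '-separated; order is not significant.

Row counts bottom-up:
  R → 3
  σ[h<7](R) → 3
  σ[h>4](σ[h<7](R)) → 1

== RESULT ==
z | b | h
q | 5 | 6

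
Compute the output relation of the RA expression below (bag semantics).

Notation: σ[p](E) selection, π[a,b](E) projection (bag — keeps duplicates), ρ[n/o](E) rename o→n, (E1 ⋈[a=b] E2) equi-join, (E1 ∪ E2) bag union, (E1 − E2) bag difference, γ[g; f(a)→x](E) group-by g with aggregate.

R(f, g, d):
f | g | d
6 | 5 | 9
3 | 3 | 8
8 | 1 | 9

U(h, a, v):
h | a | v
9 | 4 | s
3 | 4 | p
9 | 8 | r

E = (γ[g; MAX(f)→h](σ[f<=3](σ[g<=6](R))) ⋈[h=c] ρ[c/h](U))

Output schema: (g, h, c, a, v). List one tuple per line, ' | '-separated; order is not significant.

Row counts bottom-up:
  R → 3
  σ[g<=6](R) → 3
  σ[f<=3](σ[g<=6](R)) → 1
  γ[g; MAX(f)→h](σ[f<=3](σ[g<=6](R))) → 1
  U → 3
  ρ[c/h](U) → 3
  (γ[g; MAX(f)→h](σ[f<=3](σ[g<=6](R))) ⋈[h=c] ρ[c/h](U)) → 1

== RESULT ==
g | h | c | a | v
3 | 3 | 3 | 4 | p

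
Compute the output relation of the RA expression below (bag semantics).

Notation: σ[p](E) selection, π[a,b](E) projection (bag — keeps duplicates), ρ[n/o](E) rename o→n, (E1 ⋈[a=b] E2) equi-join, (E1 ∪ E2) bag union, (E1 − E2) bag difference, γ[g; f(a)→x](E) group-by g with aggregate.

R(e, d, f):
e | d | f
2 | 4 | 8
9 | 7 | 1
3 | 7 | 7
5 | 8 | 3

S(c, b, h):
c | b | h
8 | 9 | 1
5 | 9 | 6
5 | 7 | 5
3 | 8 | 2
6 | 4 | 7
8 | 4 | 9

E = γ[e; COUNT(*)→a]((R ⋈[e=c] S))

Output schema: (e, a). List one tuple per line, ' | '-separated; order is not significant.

Subexpression sizes:
  R → 4
  S → 6
  (R ⋈[e=c] S) → 3
  γ[e; COUNT(*)→a]((R ⋈[e=c] S)) → 2

== RESULT ==
e | a
3 | 1
5 | 2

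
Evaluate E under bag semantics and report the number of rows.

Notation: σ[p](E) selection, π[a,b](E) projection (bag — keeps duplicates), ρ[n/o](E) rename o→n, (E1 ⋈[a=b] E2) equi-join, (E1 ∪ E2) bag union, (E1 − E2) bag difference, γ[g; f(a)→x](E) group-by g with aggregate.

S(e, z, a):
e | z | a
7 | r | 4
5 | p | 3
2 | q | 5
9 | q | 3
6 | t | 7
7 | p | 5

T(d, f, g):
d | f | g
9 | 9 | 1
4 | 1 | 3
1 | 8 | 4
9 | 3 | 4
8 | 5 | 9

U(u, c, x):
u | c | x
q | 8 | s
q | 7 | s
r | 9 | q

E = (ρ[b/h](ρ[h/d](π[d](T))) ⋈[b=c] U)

Subexpression sizes:
  T → 5
  π[d](T) → 5
  ρ[h/d](π[d](T)) → 5
  ρ[b/h](ρ[h/d](π[d](T))) → 5
  U → 3
  (ρ[b/h](ρ[h/d](π[d](T))) ⋈[b=c] U) → 3

|E| = 3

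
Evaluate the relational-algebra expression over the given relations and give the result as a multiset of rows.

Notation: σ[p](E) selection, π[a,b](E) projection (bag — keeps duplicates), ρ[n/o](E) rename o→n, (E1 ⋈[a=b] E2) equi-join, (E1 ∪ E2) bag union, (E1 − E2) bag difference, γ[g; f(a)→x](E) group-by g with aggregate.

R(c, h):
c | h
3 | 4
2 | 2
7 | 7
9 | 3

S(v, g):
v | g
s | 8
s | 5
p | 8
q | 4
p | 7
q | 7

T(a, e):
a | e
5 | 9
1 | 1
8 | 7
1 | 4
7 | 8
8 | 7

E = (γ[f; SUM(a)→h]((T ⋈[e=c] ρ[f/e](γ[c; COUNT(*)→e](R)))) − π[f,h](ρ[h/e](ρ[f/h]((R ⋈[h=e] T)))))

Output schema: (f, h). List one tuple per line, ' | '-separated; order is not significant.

Stepwise |·|:
  T → 6
  R → 4
  γ[c; COUNT(*)→e](R) → 4
  ρ[f/e](γ[c; COUNT(*)→e](R)) → 4
  (T ⋈[e=c] ρ[f/e](γ[c; COUNT(*)→e](R))) → 3
  γ[f; SUM(a)→h]((T ⋈[e=c] ρ[f/e](γ[c; COUNT(*)→e](R)))) → 1
  R → 4
  T → 6
  (R ⋈[h=e] T) → 3
  ρ[f/h]((R ⋈[h=e] T)) → 3
  ρ[h/e](ρ[f/h]((R ⋈[h=e] T))) → 3
  π[f,h](ρ[h/e](ρ[f/h]((R ⋈[h=e] T)))) → 3
  (γ[f; SUM(a)→h]((T ⋈[e=c] ρ[f/e](γ[c; COUNT(*)→e](R)))) − π[f,h](ρ[h/e](ρ[f/h]((R ⋈[h=e] T))))) → 1

== RESULT ==
f | h
1 | 21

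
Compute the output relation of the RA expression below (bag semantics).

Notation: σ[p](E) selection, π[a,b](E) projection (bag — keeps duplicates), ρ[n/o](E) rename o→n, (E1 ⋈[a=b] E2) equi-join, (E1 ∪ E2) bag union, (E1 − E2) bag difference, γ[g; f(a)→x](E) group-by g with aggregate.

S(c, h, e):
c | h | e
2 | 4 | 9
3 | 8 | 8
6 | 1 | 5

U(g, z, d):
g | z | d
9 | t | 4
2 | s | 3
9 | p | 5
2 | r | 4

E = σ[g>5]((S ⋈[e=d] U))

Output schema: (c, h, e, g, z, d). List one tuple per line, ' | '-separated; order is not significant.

Stepwise |·|:
  S → 3
  U → 4
  (S ⋈[e=d] U) → 1
  σ[g>5]((S ⋈[e=d] U)) → 1

== RESULT ==
c | h | e | g | z | d
6 | 1 | 5 | 9 | p | 5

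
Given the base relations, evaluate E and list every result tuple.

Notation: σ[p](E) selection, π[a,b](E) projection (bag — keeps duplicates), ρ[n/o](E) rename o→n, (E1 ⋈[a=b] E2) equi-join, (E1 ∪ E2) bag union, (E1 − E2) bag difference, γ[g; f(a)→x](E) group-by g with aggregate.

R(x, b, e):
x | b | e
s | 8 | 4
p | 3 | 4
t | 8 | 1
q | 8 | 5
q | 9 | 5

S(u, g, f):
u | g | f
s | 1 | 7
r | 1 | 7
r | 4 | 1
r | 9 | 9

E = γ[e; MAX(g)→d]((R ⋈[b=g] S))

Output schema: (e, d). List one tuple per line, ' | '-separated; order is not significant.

Row counts bottom-up:
  R → 5
  S → 4
  (R ⋈[b=g] S) → 1
  γ[e; MAX(g)→d]((R ⋈[b=g] S)) → 1

== RESULT ==
e | d
5 | 9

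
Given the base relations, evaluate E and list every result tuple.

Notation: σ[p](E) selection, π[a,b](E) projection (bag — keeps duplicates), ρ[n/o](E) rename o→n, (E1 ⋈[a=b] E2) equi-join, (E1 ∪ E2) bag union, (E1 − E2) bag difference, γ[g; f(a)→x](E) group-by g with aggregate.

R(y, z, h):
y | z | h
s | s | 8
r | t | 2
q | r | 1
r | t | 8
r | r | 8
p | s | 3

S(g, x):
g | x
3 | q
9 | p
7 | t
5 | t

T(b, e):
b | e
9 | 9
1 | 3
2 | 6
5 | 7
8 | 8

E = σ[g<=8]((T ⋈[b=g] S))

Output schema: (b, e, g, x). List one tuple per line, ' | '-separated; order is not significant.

Row counts bottom-up:
  T → 5
  S → 4
  (T ⋈[b=g] S) → 2
  σ[g<=8]((T ⋈[b=g] S)) → 1

== RESULT ==
b | e | g | x
5 | 7 | 5 | t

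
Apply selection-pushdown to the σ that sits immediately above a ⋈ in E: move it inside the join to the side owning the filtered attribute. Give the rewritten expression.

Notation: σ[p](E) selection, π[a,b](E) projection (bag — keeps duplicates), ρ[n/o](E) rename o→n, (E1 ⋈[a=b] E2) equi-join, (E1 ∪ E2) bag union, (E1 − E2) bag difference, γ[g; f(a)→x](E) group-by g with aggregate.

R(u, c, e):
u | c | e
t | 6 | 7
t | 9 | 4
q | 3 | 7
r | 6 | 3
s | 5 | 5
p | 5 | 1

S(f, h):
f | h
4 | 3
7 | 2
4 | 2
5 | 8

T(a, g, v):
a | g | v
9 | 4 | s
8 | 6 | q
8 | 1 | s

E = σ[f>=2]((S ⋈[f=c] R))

σ filters on f, owned by the left side.
E' = (σ[f>=2](S) ⋈[f=c] R)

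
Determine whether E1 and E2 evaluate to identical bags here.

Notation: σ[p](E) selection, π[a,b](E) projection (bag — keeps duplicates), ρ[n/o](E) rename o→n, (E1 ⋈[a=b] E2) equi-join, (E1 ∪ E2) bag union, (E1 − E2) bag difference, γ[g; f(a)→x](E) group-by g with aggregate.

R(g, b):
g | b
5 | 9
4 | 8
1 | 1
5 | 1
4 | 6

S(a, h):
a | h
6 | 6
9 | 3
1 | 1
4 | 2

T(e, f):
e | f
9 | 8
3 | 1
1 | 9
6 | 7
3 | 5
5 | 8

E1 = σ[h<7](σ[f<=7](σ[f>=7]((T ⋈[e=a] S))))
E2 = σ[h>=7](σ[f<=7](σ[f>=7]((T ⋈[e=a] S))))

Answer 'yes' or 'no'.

E1 stepwise |·|:
  T → 6
  S → 4
  (T ⋈[e=a] S) → 3
  σ[f>=7]((T ⋈[e=a] S)) → 3
  σ[f<=7](σ[f>=7]((T ⋈[e=a] S))) → 1
  σ[h<7](σ[f<=7](σ[f>=7]((T ⋈[e=a] S)))) → 1
E2 stepwise |·|:
  T → 6
  S → 4
  (T ⋈[e=a] S) → 3
  σ[f>=7]((T ⋈[e=a] S)) → 3
  σ[f<=7](σ[f>=7]((T ⋈[e=a] S))) → 1
  σ[h>=7](σ[f<=7](σ[f>=7]((T ⋈[e=a] S)))) → 0

E1 result:
e | f | a | h
6 | 7 | 6 | 6
E2 result:
e | f | a | h
(0 rows)
Witness: (6, 7, 6, 6) appears 1× in E1 but 0× in E2.

no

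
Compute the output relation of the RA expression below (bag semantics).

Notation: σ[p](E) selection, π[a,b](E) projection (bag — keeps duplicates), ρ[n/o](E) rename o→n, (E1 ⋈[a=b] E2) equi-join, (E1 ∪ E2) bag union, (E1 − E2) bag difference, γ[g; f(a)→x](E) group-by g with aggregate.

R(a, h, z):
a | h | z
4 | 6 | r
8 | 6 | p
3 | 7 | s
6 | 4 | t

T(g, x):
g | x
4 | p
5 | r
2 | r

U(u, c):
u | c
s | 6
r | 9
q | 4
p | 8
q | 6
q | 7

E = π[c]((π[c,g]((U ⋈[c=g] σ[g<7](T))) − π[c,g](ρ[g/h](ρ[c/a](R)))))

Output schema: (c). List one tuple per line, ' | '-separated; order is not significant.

Stepwise |·|:
  U → 6
  T → 3
  σ[g<7](T) → 3
  (U ⋈[c=g] σ[g<7](T)) → 1
  π[c,g]((U ⋈[c=g] σ[g<7](T))) → 1
  R → 4
  ρ[c/a](R) → 4
  ρ[g/h](ρ[c/a](R)) → 4
  π[c,g](ρ[g/h](ρ[c/a](R))) → 4
  (π[c,g]((U ⋈[c=g] σ[g<7](T))) − π[c,g](ρ[g/h](ρ[c/a](R)))) → 1
  π[c]((π[c,g]((U ⋈[c=g] σ[g<7](T))) − π[c,g](ρ[g/h](ρ[c/a](R))))) → 1

== RESULT ==
c
4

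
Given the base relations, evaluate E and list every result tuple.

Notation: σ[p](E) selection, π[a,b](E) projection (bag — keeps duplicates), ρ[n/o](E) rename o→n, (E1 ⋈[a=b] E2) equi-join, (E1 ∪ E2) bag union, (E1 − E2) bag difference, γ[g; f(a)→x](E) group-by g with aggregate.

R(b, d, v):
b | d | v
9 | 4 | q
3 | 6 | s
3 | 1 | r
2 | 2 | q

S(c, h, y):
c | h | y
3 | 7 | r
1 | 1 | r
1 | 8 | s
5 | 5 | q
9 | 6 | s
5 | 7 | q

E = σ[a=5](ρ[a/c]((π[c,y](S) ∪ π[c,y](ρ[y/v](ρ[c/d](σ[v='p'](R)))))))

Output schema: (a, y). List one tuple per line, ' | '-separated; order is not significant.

Per-node cardinality:
  S → 6
  π[c,y](S) → 6
  R → 4
  σ[v='p'](R) → 0
  ρ[c/d](σ[v='p'](R)) → 0
  ρ[y/v](ρ[c/d](σ[v='p'](R))) → 0
  π[c,y](ρ[y/v](ρ[c/d](σ[v='p'](R)))) → 0
  (π[c,y](S) ∪ π[c,y](ρ[y/v](ρ[c/d](σ[v='p'](R))))) → 6
  ρ[a/c]((π[c,y](S) ∪ π[c,y](ρ[y/v](ρ[c/d](σ[v='p'](R)))))) → 6
  σ[a=5](ρ[a/c]((π[c,y](S) ∪ π[c,y](ρ[y/v](ρ[c/d](σ[v='p'](R))))))) → 2

== RESULT ==
a | y
5 | q
5 | q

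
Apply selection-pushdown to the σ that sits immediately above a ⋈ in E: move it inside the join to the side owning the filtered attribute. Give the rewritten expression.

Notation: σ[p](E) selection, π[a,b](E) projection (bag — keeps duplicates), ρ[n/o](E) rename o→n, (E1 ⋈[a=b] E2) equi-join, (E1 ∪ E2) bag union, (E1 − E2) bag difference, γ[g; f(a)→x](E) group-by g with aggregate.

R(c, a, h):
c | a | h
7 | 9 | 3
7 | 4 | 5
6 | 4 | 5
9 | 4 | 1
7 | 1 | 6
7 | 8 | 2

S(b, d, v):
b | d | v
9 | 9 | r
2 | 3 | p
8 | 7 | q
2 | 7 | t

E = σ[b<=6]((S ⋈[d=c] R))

σ filters on b, owned by the left side.
E' = (σ[b<=6](S) ⋈[d=c] R)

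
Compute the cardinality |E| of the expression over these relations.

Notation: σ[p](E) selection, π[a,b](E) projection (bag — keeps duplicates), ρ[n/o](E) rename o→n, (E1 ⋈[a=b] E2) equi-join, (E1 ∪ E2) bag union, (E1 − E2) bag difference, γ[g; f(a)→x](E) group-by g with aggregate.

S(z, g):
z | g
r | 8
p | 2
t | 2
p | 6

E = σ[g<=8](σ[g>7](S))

Stepwise |·|:
  S → 4
  σ[g>7](S) → 1
  σ[g<=8](σ[g>7](S)) → 1

|E| = 1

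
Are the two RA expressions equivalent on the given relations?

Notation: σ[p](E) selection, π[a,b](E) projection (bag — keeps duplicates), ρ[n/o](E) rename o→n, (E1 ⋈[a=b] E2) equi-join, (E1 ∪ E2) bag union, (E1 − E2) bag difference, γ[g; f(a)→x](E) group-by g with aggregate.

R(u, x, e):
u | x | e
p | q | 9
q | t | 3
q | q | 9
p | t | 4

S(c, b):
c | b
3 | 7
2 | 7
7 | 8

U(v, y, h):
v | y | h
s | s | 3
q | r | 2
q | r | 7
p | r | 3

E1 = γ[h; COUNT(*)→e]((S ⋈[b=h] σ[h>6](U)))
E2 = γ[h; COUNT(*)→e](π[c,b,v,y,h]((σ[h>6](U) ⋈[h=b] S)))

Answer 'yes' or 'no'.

E1 row counts bottom-up:
  S → 3
  U → 4
  σ[h>6](U) → 1
  (S ⋈[b=h] σ[h>6](U)) → 2
  γ[h; COUNT(*)→e]((S ⋈[b=h] σ[h>6](U))) → 1
E2 row counts bottom-up:
  U → 4
  σ[h>6](U) → 1
  S → 3
  (σ[h>6](U) ⋈[h=b] S) → 2
  π[c,b,v,y,h]((σ[h>6](U) ⋈[h=b] S)) → 2
  γ[h; COUNT(*)→e](π[c,b,v,y,h]((σ[h>6](U) ⋈[h=b] S))) → 1

E1 and E2 produce the same multiset:
h | e
7 | 2

yes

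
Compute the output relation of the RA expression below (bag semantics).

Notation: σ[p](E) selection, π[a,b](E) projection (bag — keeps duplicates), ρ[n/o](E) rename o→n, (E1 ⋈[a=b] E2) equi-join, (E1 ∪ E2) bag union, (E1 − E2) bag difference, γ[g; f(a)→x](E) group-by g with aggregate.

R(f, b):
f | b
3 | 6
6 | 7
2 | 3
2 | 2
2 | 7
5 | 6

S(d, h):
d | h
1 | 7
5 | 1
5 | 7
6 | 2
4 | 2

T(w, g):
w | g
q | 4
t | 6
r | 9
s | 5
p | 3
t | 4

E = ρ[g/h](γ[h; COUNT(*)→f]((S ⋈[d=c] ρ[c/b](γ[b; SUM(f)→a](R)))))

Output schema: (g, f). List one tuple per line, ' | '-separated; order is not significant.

Stepwise |·|:
  S → 5
  R → 6
  γ[b; SUM(f)→a](R) → 4
  ρ[c/b](γ[b; SUM(f)→a](R)) → 4
  (S ⋈[d=c] ρ[c/b](γ[b; SUM(f)→a](R))) → 1
  γ[h; COUNT(*)→f]((S ⋈[d=c] ρ[c/b](γ[b; SUM(f)→a](R)))) → 1
  ρ[g/h](γ[h; COUNT(*)→f]((S ⋈[d=c] ρ[c/b](γ[b; SUM(f)→a](R))))) → 1

== RESULT ==
g | f
2 | 1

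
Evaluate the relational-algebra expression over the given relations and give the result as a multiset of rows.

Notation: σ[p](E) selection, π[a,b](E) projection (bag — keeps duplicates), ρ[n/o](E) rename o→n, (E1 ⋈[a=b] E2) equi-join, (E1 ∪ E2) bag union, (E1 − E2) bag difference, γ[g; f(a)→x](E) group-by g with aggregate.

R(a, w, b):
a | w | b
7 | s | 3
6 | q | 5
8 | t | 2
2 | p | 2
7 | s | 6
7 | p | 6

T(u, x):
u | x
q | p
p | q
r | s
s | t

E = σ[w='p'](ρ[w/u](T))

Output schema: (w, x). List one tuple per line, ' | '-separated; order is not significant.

Per-node cardinality:
  T → 4
  ρ[w/u](T) → 4
  σ[w='p'](ρ[w/u](T)) → 1

== RESULT ==
w | x
p | q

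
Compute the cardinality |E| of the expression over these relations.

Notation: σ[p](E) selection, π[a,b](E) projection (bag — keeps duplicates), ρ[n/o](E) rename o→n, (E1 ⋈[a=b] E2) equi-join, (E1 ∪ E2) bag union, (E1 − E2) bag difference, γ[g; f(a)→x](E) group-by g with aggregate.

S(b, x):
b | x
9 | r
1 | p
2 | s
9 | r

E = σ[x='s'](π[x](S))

Per-node cardinality:
  S → 4
  π[x](S) → 4
  σ[x='s'](π[x](S)) → 1

|E| = 1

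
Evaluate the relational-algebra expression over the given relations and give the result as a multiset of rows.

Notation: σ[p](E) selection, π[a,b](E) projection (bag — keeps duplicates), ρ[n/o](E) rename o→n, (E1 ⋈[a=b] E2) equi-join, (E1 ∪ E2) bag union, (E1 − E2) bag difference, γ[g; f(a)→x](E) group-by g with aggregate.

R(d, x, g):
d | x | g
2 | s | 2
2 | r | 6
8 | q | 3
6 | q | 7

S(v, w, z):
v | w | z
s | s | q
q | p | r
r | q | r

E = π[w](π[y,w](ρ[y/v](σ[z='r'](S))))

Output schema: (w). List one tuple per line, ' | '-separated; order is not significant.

Per-node cardinality:
  S → 3
  σ[z='r'](S) → 2
  ρ[y/v](σ[z='r'](S)) → 2
  π[y,w](ρ[y/v](σ[z='r'](S))) → 2
  π[w](π[y,w](ρ[y/v](σ[z='r'](S)))) → 2

== RESULT ==
w
p
q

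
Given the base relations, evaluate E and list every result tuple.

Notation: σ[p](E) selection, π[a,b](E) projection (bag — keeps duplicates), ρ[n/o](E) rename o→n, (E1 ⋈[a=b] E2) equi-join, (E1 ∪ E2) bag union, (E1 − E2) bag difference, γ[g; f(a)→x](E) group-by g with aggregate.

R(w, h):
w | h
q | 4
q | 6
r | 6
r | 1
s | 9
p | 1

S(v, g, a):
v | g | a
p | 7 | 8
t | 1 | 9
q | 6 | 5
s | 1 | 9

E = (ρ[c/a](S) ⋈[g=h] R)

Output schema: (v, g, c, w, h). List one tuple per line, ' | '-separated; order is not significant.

Per-node cardinality:
  S → 4
  ρ[c/a](S) → 4
  R → 6
  (ρ[c/a](S) ⋈[g=h] R) → 6

== RESULT ==
v | g | c | w | h
q | 6 | 5 | q | 6
q | 6 | 5 | r | 6
s | 1 | 9 | p | 1
s | 1 | 9 | r | 1
t | 1 | 9 | p | 1
t | 1 | 9 | r | 1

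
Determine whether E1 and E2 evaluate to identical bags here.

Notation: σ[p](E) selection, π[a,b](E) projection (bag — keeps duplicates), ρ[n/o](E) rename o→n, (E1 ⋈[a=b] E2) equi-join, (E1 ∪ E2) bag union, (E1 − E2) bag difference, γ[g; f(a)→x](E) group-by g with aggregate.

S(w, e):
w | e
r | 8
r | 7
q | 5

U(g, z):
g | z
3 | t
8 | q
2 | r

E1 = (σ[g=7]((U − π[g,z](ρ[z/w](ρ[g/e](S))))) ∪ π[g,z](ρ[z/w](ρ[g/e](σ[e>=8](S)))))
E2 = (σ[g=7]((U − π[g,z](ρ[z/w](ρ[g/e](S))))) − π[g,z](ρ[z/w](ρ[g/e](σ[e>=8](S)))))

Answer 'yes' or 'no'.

E1 row counts bottom-up:
  U → 3
  S → 3
  ρ[g/e](S) → 3
  ρ[z/w](ρ[g/e](S)) → 3
  π[g,z](ρ[z/w](ρ[g/e](S))) → 3
  (U − π[g,z](ρ[z/w](ρ[g/e](S)))) → 3
  σ[g=7]((U − π[g,z](ρ[z/w](ρ[g/e](S))))) → 0
  S → 3
  σ[e>=8](S) → 1
  ρ[g/e](σ[e>=8](S)) → 1
  ρ[z/w](ρ[g/e](σ[e>=8](S))) → 1
  π[g,z](ρ[z/w](ρ[g/e](σ[e>=8](S)))) → 1
  (σ[g=7]((U − π[g,z](ρ[z/w](ρ[g/e](S))))) ∪ π[g,z](ρ[z/w](ρ[g/e](σ[e>=8](S))))) → 1
E2 row counts bottom-up:
  U → 3
  S → 3
  ρ[g/e](S) → 3
  ρ[z/w](ρ[g/e](S)) → 3
  π[g,z](ρ[z/w](ρ[g/e](S))) → 3
  (U − π[g,z](ρ[z/w](ρ[g/e](S)))) → 3
  σ[g=7]((U − π[g,z](ρ[z/w](ρ[g/e](S))))) → 0
  S → 3
  σ[e>=8](S) → 1
  ρ[g/e](σ[e>=8](S)) → 1
  ρ[z/w](ρ[g/e](σ[e>=8](S))) → 1
  π[g,z](ρ[z/w](ρ[g/e](σ[e>=8](S)))) → 1
  (σ[g=7]((U − π[g,z](ρ[z/w](ρ[g/e](S))))) − π[g,z](ρ[z/w](ρ[g/e](σ[e>=8](S))))) → 0

E1 result:
g | z
8 | r
E2 result:
g | z
(0 rows)
Witness: (8, 'r') appears 1× in E1 but 0× in E2.

no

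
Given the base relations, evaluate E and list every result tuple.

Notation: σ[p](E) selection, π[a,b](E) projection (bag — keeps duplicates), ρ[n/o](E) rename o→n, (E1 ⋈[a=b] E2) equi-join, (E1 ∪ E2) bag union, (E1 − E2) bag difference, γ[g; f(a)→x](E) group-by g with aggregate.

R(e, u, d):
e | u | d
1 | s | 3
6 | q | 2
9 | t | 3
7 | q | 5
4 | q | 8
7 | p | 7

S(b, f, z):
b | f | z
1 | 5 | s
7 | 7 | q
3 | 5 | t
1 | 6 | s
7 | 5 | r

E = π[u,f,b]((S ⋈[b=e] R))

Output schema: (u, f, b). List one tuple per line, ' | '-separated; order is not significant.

Stepwise |·|:
  S → 5
  R → 6
  (S ⋈[b=e] R) → 6
  π[u,f,b]((S ⋈[b=e] R)) → 6

== RESULT ==
u | f | b
p | 5 | 7
p | 7 | 7
q | 5 | 7
q | 7 | 7
s | 5 | 1
s | 6 | 1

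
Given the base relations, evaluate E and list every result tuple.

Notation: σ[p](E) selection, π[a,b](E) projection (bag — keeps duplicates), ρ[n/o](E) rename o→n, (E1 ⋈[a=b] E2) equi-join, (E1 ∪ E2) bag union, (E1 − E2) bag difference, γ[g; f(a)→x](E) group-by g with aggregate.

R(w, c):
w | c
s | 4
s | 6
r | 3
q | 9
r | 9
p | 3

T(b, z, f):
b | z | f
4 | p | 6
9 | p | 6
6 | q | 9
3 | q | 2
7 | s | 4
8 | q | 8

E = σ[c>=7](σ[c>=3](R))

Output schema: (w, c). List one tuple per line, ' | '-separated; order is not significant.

Row counts bottom-up:
  R → 6
  σ[c>=3](R) → 6
  σ[c>=7](σ[c>=3](R)) → 2

== RESULT ==
w | c
q | 9
r | 9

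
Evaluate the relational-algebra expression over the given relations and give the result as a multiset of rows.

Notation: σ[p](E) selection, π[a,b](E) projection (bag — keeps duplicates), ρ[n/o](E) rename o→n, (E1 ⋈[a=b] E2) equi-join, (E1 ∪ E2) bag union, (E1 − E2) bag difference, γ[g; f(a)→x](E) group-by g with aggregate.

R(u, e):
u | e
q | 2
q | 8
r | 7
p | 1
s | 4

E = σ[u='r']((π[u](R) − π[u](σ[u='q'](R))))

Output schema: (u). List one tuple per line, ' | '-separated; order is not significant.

Row counts bottom-up:
  R → 5
  π[u](R) → 5
  R → 5
  σ[u='q'](R) → 2
  π[u](σ[u='q'](R)) → 2
  (π[u](R) − π[u](σ[u='q'](R))) → 3
  σ[u='r']((π[u](R) − π[u](σ[u='q'](R)))) → 1

== RESULT ==
u
r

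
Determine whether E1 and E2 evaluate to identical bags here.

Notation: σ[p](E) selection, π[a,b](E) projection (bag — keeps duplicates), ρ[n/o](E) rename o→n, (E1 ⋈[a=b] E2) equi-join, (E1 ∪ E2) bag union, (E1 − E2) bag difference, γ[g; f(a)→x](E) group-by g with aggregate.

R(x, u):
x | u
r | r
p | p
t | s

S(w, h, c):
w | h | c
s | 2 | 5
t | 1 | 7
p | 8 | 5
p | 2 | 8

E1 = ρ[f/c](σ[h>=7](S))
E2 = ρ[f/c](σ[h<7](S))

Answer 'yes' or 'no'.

E1 subexpression sizes:
  S → 4
  σ[h>=7](S) → 1
  ρ[f/c](σ[h>=7](S)) → 1
E2 subexpression sizes:
  S → 4
  σ[h<7](S) → 3
  ρ[f/c](σ[h<7](S)) → 3

E1 result:
w | h | f
p | 8 | 5
E2 result:
w | h | f
p | 2 | 8
s | 2 | 5
t | 1 | 7
Witness: ('t', 1, 7) appears 0× in E1 but 1× in E2.

no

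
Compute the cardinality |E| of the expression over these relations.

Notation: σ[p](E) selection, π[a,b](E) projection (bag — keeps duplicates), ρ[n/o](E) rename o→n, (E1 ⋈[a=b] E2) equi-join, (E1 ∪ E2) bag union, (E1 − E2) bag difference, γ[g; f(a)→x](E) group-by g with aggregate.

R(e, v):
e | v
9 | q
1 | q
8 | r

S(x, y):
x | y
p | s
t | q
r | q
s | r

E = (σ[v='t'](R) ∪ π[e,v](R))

Per-node cardinality:
  R → 3
  σ[v='t'](R) → 0
  R → 3
  π[e,v](R) → 3
  (σ[v='t'](R) ∪ π[e,v](R)) → 3

|E| = 3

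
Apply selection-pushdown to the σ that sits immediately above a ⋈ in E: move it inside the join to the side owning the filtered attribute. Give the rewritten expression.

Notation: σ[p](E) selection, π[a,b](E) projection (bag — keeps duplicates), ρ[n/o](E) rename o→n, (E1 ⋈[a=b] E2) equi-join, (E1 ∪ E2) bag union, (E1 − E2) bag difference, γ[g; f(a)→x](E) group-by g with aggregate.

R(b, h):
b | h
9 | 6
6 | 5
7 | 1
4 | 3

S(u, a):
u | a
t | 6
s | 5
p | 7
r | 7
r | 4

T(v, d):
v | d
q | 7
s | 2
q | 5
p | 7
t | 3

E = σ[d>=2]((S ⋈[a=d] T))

σ filters on d, owned by the right side.
E' = (S ⋈[a=d] σ[d>=2](T))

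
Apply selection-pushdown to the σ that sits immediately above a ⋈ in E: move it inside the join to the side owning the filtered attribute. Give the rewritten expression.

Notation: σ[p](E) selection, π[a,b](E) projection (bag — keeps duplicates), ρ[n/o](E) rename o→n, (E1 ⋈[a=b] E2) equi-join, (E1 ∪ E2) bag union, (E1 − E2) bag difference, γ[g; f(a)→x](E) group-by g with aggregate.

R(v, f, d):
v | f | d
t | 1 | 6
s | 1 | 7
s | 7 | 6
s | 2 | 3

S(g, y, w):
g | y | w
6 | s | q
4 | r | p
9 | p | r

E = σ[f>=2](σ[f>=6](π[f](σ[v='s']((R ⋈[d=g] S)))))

σ filters on v, owned by the left side.
E' = σ[f>=2](σ[f>=6](π[f]((σ[v='s'](R) ⋈[d=g] S))))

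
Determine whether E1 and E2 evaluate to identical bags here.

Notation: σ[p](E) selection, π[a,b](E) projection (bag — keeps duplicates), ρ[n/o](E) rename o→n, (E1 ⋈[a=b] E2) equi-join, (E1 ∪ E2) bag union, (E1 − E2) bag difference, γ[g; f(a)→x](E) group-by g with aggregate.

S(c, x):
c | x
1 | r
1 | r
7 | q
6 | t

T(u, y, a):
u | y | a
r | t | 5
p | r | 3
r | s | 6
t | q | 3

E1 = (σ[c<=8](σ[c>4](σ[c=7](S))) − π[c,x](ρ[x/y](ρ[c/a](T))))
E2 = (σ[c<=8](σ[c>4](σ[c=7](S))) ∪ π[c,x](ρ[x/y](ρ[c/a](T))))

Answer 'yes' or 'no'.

E1 row counts bottom-up:
  S → 4
  σ[c=7](S) → 1
  σ[c>4](σ[c=7](S)) → 1
  σ[c<=8](σ[c>4](σ[c=7](S))) → 1
  T → 4
  ρ[c/a](T) → 4
  ρ[x/y](ρ[c/a](T)) → 4
  π[c,x](ρ[x/y](ρ[c/a](T))) → 4
  (σ[c<=8](σ[c>4](σ[c=7](S))) − π[c,x](ρ[x/y](ρ[c/a](T)))) → 1
E2 row counts bottom-up:
  S → 4
  σ[c=7](S) → 1
  σ[c>4](σ[c=7](S)) → 1
  σ[c<=8](σ[c>4](σ[c=7](S))) → 1
  T → 4
  ρ[c/a](T) → 4
  ρ[x/y](ρ[c/a](T)) → 4
  π[c,x](ρ[x/y](ρ[c/a](T))) → 4
  (σ[c<=8](σ[c>4](σ[c=7](S))) ∪ π[c,x](ρ[x/y](ρ[c/a](T)))) → 5

E1 result:
c | x
7 | q
E2 result:
c | x
3 | q
3 | r
5 | t
6 | s
7 | q
Witness: (3, 'q') appears 0× in E1 but 1× in E2.

no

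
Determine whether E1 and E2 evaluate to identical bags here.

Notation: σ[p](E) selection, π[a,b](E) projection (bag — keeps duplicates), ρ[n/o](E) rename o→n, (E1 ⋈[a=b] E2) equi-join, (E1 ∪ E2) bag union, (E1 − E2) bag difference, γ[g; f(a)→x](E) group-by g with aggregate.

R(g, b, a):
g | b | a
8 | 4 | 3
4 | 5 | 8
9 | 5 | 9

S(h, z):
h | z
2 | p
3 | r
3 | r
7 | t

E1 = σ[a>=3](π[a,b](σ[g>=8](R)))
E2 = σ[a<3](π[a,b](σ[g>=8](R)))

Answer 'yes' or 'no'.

E1 per-node cardinality:
  R → 3
  σ[g>=8](R) → 2
  π[a,b](σ[g>=8](R)) → 2
  σ[a>=3](π[a,b](σ[g>=8](R))) → 2
E2 per-node cardinality:
  R → 3
  σ[g>=8](R) → 2
  π[a,b](σ[g>=8](R)) → 2
  σ[a<3](π[a,b](σ[g>=8](R))) → 0

E1 result:
a | b
3 | 4
9 | 5
E2 result:
a | b
(0 rows)
Witness: (9, 5) appears 1× in E1 but 0× in E2.

no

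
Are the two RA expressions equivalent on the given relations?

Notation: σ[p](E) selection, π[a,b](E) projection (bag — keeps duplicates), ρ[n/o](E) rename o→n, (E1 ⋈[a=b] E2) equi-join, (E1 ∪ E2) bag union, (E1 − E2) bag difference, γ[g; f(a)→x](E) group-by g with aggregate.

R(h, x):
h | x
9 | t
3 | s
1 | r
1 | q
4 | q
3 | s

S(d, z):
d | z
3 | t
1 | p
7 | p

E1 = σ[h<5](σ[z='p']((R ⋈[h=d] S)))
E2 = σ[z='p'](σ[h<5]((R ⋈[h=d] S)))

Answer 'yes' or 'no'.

E1 row counts bottom-up:
  R → 6
  S → 3
  (R ⋈[h=d] S) → 4
  σ[z='p']((R ⋈[h=d] S)) → 2
  σ[h<5](σ[z='p']((R ⋈[h=d] S))) → 2
E2 row counts bottom-up:
  R → 6
  S → 3
  (R ⋈[h=d] S) → 4
  σ[h<5]((R ⋈[h=d] S)) → 4
  σ[z='p'](σ[h<5]((R ⋈[h=d] S))) → 2

E1 and E2 produce the same multiset:
h | x | d | z
1 | q | 1 | p
1 | r | 1 | p

yes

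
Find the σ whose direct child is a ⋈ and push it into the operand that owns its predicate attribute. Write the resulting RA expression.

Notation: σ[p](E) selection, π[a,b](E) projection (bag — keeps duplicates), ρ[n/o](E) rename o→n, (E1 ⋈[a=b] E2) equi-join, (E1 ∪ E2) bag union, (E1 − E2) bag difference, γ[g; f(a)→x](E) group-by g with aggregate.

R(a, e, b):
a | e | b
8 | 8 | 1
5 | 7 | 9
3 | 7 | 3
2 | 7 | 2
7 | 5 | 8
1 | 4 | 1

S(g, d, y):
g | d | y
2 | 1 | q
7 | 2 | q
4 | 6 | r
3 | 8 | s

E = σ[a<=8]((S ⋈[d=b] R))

σ filters on a, owned by the right side.
E' = (S ⋈[d=b] σ[a<=8](R))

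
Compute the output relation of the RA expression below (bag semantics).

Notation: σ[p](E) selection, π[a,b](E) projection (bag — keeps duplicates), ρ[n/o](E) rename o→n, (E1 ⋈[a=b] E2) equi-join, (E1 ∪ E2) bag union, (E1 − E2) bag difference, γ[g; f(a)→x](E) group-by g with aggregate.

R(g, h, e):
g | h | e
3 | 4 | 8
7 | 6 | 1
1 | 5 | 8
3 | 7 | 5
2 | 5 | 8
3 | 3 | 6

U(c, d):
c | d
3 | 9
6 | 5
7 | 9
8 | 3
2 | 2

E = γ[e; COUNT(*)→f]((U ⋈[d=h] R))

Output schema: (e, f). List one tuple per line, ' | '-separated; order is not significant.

Stepwise |·|:
  U → 5
  R → 6
  (U ⋈[d=h] R) → 3
  γ[e; COUNT(*)→f]((U ⋈[d=h] R)) → 2

== RESULT ==
e | f
6 | 1
8 | 2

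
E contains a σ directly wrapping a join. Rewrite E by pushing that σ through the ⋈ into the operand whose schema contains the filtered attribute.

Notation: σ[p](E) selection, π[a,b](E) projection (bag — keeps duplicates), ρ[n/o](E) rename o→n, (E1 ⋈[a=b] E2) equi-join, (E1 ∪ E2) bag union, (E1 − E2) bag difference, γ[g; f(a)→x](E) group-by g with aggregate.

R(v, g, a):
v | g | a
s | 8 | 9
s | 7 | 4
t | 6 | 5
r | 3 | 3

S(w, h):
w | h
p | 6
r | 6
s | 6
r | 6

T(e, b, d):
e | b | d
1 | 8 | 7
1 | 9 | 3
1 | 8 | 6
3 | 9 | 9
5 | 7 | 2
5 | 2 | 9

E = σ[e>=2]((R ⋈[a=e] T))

σ filters on e, owned by the right side.
E' = (R ⋈[a=e] σ[e>=2](T))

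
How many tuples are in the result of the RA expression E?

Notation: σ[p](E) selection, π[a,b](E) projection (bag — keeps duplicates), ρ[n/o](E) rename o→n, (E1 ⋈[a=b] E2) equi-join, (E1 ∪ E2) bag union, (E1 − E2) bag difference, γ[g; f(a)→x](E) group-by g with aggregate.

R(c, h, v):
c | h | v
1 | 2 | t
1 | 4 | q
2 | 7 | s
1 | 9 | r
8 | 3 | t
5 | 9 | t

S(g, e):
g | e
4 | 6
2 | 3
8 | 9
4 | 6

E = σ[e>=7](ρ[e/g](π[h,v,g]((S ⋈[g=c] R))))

Subexpression sizes:
  S → 4
  R → 6
  (S ⋈[g=c] R) → 2
  π[h,v,g]((S ⋈[g=c] R)) → 2
  ρ[e/g](π[h,v,g]((S ⋈[g=c] R))) → 2
  σ[e>=7](ρ[e/g](π[h,v,g]((S ⋈[g=c] R)))) → 1

|E| = 1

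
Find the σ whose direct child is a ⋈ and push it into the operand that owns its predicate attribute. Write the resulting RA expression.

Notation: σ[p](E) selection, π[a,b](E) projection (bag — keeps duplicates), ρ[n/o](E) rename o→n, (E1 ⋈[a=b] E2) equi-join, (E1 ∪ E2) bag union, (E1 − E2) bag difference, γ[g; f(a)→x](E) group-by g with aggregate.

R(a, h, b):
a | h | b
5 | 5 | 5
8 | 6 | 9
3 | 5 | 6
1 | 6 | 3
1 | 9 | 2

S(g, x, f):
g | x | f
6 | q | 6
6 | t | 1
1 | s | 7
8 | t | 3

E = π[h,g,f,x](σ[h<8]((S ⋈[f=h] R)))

σ filters on h, owned by the right side.
E' = π[h,g,f,x]((S ⋈[f=h] σ[h<8](R)))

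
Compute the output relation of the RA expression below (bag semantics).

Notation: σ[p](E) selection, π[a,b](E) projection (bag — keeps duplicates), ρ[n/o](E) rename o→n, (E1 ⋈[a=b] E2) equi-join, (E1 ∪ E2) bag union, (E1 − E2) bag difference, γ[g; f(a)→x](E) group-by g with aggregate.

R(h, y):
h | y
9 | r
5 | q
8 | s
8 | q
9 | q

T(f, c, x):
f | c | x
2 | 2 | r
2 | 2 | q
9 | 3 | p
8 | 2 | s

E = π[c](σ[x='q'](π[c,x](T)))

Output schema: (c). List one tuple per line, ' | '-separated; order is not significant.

Subexpression sizes:
  T → 4
  π[c,x](T) → 4
  σ[x='q'](π[c,x](T)) → 1
  π[c](σ[x='q'](π[c,x](T))) → 1

== RESULT ==
c
2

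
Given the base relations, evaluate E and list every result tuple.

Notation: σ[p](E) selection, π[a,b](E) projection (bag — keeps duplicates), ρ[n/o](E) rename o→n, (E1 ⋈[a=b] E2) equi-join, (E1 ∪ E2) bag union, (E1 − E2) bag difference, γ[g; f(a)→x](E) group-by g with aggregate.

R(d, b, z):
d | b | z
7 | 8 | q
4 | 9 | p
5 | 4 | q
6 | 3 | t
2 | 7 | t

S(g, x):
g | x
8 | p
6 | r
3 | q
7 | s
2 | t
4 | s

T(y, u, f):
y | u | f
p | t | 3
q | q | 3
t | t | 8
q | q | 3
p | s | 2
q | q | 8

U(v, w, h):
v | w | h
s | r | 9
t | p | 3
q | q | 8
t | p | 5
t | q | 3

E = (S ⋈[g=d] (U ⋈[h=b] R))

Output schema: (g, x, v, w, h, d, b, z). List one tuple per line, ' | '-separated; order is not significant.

Subexpression sizes:
  S → 6
  U → 5
  R → 5
  (U ⋈[h=b] R) → 4
  (S ⋈[g=d] (U ⋈[h=b] R)) → 4

== RESULT ==
g | x | v | w | h | d | b | z
4 | s | s | r | 9 | 4 | 9 | p
6 | r | t | p | 3 | 6 | 3 | t
6 | r | t | q | 3 | 6 | 3 | t
7 | s | q | q | 8 | 7 | 8 | q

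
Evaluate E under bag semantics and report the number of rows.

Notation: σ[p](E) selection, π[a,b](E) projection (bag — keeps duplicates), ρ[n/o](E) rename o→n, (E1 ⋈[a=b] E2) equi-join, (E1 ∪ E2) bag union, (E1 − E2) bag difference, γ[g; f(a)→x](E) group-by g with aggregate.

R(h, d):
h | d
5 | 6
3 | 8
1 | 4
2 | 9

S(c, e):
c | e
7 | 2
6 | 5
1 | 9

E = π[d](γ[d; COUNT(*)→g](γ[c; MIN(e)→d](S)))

Stepwise |·|:
  S → 3
  γ[c; MIN(e)→d](S) → 3
  γ[d; COUNT(*)→g](γ[c; MIN(e)→d](S)) → 3
  π[d](γ[d; COUNT(*)→g](γ[c; MIN(e)→d](S))) → 3

|E| = 3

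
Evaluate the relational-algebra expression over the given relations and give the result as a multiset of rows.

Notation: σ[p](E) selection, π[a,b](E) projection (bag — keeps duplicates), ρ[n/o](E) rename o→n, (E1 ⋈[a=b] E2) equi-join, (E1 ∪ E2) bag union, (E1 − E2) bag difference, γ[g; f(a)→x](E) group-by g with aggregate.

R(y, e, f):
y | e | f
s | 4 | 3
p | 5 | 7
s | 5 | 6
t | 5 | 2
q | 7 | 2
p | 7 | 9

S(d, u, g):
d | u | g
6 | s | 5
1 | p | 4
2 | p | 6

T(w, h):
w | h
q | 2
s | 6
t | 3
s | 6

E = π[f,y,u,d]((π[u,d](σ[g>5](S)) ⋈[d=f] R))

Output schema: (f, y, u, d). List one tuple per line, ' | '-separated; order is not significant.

Per-node cardinality:
  S → 3
  σ[g>5](S) → 1
  π[u,d](σ[g>5](S)) → 1
  R → 6
  (π[u,d](σ[g>5](S)) ⋈[d=f] R) → 2
  π[f,y,u,d]((π[u,d](σ[g>5](S)) ⋈[d=f] R)) → 2

== RESULT ==
f | y | u | d
2 | q | p | 2
2 | t | p | 2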